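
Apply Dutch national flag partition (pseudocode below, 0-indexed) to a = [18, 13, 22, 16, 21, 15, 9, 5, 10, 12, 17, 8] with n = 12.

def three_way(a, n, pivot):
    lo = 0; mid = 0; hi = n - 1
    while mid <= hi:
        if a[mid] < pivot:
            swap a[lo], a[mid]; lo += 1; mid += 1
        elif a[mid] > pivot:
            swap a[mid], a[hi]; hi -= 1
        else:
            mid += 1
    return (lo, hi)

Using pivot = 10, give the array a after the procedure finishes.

lo=0 mid=0 hi=11
18>10: swap(0,11), hi=10 ⇒ [8, 13, 22, 16, 21, 15, 9, 5, 10, 12, 17, 18]
8<10: swap(0,0), lo=1 mid=1 ⇒ [8, 13, 22, 16, 21, 15, 9, 5, 10, 12, 17, 18]
13>10: swap(1,10), hi=9 ⇒ [8, 17, 22, 16, 21, 15, 9, 5, 10, 12, 13, 18]
17>10: swap(1,9), hi=8 ⇒ [8, 12, 22, 16, 21, 15, 9, 5, 10, 17, 13, 18]
12>10: swap(1,8), hi=7 ⇒ [8, 10, 22, 16, 21, 15, 9, 5, 12, 17, 13, 18]
10=10: mid=2
22>10: swap(2,7), hi=6 ⇒ [8, 10, 5, 16, 21, 15, 9, 22, 12, 17, 13, 18]
5<10: swap(1,2), lo=2 mid=3 ⇒ [8, 5, 10, 16, 21, 15, 9, 22, 12, 17, 13, 18]
16>10: swap(3,6), hi=5 ⇒ [8, 5, 10, 9, 21, 15, 16, 22, 12, 17, 13, 18]
9<10: swap(2,3), lo=3 mid=4 ⇒ [8, 5, 9, 10, 21, 15, 16, 22, 12, 17, 13, 18]
21>10: swap(4,5), hi=4 ⇒ [8, 5, 9, 10, 15, 21, 16, 22, 12, 17, 13, 18]
15>10: swap(4,4), hi=3 ⇒ [8, 5, 9, 10, 15, 21, 16, 22, 12, 17, 13, 18]
done. lo=3 hi=3; a=[8, 5, 9, 10, 15, 21, 16, 22, 12, 17, 13, 18]

[8, 5, 9, 10, 15, 21, 16, 22, 12, 17, 13, 18]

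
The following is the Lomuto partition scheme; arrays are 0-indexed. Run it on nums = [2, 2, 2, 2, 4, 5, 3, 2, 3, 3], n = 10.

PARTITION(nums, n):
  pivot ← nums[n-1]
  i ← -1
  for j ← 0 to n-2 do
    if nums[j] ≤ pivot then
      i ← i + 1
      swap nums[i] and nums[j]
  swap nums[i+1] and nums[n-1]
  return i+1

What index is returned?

pivot=3, i=-1
j=0: 2≤3, i=0, swap(0,0) ⇒ [2, 2, 2, 2, 4, 5, 3, 2, 3, 3]
j=1: 2≤3, i=1, swap(1,1) ⇒ [2, 2, 2, 2, 4, 5, 3, 2, 3, 3]
j=2: 2≤3, i=2, swap(2,2) ⇒ [2, 2, 2, 2, 4, 5, 3, 2, 3, 3]
j=3: 2≤3, i=3, swap(3,3) ⇒ [2, 2, 2, 2, 4, 5, 3, 2, 3, 3]
j=4: 4>3, skip
j=5: 5>3, skip
j=6: 3≤3, i=4, swap(4,6) ⇒ [2, 2, 2, 2, 3, 5, 4, 2, 3, 3]
j=7: 2≤3, i=5, swap(5,7) ⇒ [2, 2, 2, 2, 3, 2, 4, 5, 3, 3]
j=8: 3≤3, i=6, swap(6,8) ⇒ [2, 2, 2, 2, 3, 2, 3, 5, 4, 3]
swap(7,9) ⇒ [2, 2, 2, 2, 3, 2, 3, 3, 4, 5]; return 7

7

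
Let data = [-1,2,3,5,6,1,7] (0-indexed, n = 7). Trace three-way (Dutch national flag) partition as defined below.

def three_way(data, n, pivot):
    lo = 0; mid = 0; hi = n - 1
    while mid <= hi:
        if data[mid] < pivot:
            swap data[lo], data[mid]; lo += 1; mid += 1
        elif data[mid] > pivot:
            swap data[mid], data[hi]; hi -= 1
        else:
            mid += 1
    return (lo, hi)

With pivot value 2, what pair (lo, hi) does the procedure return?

(2, 2)

pivot = 2; lo=0, mid=0, hi=6
data[mid]=-1<2: swap data[0],data[0]; lo=1,mid=1 → [-1,2,3,5,6,1,7]
data[mid]=2=2: mid=2
data[mid]=3>2: swap data[2],data[6]; hi=5 → [-1,2,7,5,6,1,3]
data[mid]=7>2: swap data[2],data[5]; hi=4 → [-1,2,1,5,6,7,3]
data[mid]=1<2: swap data[1],data[2]; lo=2,mid=3 → [-1,1,2,5,6,7,3]
data[mid]=5>2: swap data[3],data[4]; hi=3 → [-1,1,2,6,5,7,3]
data[mid]=6>2: swap data[3],data[3]; hi=2 → [-1,1,2,6,5,7,3]
end: lo=2, hi=2; data = [-1,1,2,6,5,7,3]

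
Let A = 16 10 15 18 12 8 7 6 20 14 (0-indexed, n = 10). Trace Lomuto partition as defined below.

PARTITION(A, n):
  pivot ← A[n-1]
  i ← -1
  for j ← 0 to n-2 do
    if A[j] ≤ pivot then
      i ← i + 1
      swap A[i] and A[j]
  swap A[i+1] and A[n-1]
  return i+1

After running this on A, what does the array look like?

pivot = A[9] = 14; i = -1
j=0: A[0]=16 > 14 → no swap
j=1: A[1]=10 ≤ 14 → i=0, swap A[0],A[1] → 10 16 15 18 12 8 7 6 20 14
j=2: A[2]=15 > 14 → no swap
j=3: A[3]=18 > 14 → no swap
j=4: A[4]=12 ≤ 14 → i=1, swap A[1],A[4] → 10 12 15 18 16 8 7 6 20 14
j=5: A[5]=8 ≤ 14 → i=2, swap A[2],A[5] → 10 12 8 18 16 15 7 6 20 14
j=6: A[6]=7 ≤ 14 → i=3, swap A[3],A[6] → 10 12 8 7 16 15 18 6 20 14
j=7: A[7]=6 ≤ 14 → i=4, swap A[4],A[7] → 10 12 8 7 6 15 18 16 20 14
j=8: A[8]=20 > 14 → no swap
final swap A[5],A[9] → 10 12 8 7 6 14 18 16 20 15; return 5

10 12 8 7 6 14 18 16 20 15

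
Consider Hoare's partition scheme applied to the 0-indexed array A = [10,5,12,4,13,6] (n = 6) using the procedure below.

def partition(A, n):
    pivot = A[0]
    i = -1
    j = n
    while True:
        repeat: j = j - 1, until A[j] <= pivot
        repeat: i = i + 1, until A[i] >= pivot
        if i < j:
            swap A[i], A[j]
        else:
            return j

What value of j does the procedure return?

pivot=10
j stops at 5 (6), i stops at 0 (10); swap ⇒ [6,5,12,4,13,10]
j stops at 3 (4), i stops at 2 (12); swap ⇒ [6,5,4,12,13,10]
j stops at 2, i stops at 3; i≥j ⇒ return 2. A=[6,5,4,12,13,10]

2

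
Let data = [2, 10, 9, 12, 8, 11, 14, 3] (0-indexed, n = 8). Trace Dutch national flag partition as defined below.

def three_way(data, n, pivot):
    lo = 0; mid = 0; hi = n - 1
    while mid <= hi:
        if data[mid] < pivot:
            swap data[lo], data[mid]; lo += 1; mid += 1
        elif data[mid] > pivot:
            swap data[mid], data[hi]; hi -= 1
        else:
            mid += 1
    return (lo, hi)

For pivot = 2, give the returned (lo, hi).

pivot = 2; lo=0, mid=0, hi=7
data[mid]=2=2: mid=1
data[mid]=10>2: swap data[1],data[7]; hi=6 → [2, 3, 9, 12, 8, 11, 14, 10]
data[mid]=3>2: swap data[1],data[6]; hi=5 → [2, 14, 9, 12, 8, 11, 3, 10]
data[mid]=14>2: swap data[1],data[5]; hi=4 → [2, 11, 9, 12, 8, 14, 3, 10]
data[mid]=11>2: swap data[1],data[4]; hi=3 → [2, 8, 9, 12, 11, 14, 3, 10]
data[mid]=8>2: swap data[1],data[3]; hi=2 → [2, 12, 9, 8, 11, 14, 3, 10]
data[mid]=12>2: swap data[1],data[2]; hi=1 → [2, 9, 12, 8, 11, 14, 3, 10]
data[mid]=9>2: swap data[1],data[1]; hi=0 → [2, 9, 12, 8, 11, 14, 3, 10]
end: lo=0, hi=0; data = [2, 9, 12, 8, 11, 14, 3, 10]

(0, 0)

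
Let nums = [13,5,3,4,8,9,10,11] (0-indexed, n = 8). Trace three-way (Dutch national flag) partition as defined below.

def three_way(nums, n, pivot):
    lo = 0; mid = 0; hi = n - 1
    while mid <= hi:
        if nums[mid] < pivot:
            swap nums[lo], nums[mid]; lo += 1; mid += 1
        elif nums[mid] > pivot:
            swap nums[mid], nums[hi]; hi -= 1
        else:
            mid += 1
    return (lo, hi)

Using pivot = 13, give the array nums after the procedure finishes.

lo=0 mid=0 hi=7
13=13: mid=1
5<13: swap(0,1), lo=1 mid=2 ⇒ [5,13,3,4,8,9,10,11]
3<13: swap(1,2), lo=2 mid=3 ⇒ [5,3,13,4,8,9,10,11]
4<13: swap(2,3), lo=3 mid=4 ⇒ [5,3,4,13,8,9,10,11]
8<13: swap(3,4), lo=4 mid=5 ⇒ [5,3,4,8,13,9,10,11]
9<13: swap(4,5), lo=5 mid=6 ⇒ [5,3,4,8,9,13,10,11]
10<13: swap(5,6), lo=6 mid=7 ⇒ [5,3,4,8,9,10,13,11]
11<13: swap(6,7), lo=7 mid=8 ⇒ [5,3,4,8,9,10,11,13]
done. lo=7 hi=7; nums=[5,3,4,8,9,10,11,13]

[5,3,4,8,9,10,11,13]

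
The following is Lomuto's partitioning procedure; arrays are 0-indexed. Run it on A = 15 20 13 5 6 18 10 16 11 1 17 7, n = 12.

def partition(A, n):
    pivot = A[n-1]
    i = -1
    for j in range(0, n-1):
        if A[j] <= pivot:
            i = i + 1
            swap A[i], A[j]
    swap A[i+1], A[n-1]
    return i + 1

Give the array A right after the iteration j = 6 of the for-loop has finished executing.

5 6 13 15 20 18 10 16 11 1 17 7

pivot = A[11] = 7; i = -1
j=0: A[0]=15 > 7 → no swap
j=1: A[1]=20 > 7 → no swap
j=2: A[2]=13 > 7 → no swap
j=3: A[3]=5 ≤ 7 → i=0, swap A[0],A[3] → 5 20 13 15 6 18 10 16 11 1 17 7
j=4: A[4]=6 ≤ 7 → i=1, swap A[1],A[4] → 5 6 13 15 20 18 10 16 11 1 17 7
j=5: A[5]=18 > 7 → no swap
j=6: A[6]=10 > 7 → no swap
(after j=6) A = 5 6 13 15 20 18 10 16 11 1 17 7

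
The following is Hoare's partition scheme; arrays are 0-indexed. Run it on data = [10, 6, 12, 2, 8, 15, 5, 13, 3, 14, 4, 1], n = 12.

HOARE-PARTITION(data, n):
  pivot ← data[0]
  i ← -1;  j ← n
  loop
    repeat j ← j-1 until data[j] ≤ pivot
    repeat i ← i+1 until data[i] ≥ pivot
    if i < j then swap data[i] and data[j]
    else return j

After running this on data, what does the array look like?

pivot=10
j stops at 11 (1), i stops at 0 (10); swap ⇒ [1, 6, 12, 2, 8, 15, 5, 13, 3, 14, 4, 10]
j stops at 10 (4), i stops at 2 (12); swap ⇒ [1, 6, 4, 2, 8, 15, 5, 13, 3, 14, 12, 10]
j stops at 8 (3), i stops at 5 (15); swap ⇒ [1, 6, 4, 2, 8, 3, 5, 13, 15, 14, 12, 10]
j stops at 6, i stops at 7; i≥j ⇒ return 6. data=[1, 6, 4, 2, 8, 3, 5, 13, 15, 14, 12, 10]

[1, 6, 4, 2, 8, 3, 5, 13, 15, 14, 12, 10]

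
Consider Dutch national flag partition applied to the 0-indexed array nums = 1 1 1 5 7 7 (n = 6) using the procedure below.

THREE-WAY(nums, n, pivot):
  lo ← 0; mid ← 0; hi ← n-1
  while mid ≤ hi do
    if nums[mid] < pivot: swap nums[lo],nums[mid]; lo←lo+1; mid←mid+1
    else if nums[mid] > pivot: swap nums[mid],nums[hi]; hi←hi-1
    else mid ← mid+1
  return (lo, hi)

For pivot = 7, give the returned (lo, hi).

lo=0 mid=0 hi=5
1<7: swap(0,0), lo=1 mid=1 ⇒ 1 1 1 5 7 7
1<7: swap(1,1), lo=2 mid=2 ⇒ 1 1 1 5 7 7
1<7: swap(2,2), lo=3 mid=3 ⇒ 1 1 1 5 7 7
5<7: swap(3,3), lo=4 mid=4 ⇒ 1 1 1 5 7 7
7=7: mid=5
7=7: mid=6
done. lo=4 hi=5; nums=1 1 1 5 7 7

(4, 5)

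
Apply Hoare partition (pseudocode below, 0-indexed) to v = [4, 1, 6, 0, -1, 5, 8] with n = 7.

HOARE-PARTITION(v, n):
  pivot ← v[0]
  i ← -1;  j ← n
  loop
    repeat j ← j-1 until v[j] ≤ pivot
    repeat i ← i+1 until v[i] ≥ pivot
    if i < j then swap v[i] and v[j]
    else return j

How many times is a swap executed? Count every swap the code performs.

pivot = v[0] = 4; i = -1, j = 7
j→4 (v[4]=-1≤4), i→0 (v[0]=4≥4); i<j, swap → [-1, 1, 6, 0, 4, 5, 8]
j→3 (v[3]=0≤4), i→2 (v[2]=6≥4); i<j, swap → [-1, 1, 0, 6, 4, 5, 8]
j→2, i→3; i≥j, return j=2. v = [-1, 1, 0, 6, 4, 5, 8]

2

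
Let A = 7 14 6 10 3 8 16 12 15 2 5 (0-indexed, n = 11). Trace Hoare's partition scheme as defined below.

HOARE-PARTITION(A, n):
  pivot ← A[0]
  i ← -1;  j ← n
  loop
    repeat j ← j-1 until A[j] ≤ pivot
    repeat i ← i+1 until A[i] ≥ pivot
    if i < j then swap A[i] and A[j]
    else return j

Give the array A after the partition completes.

5 2 6 3 10 8 16 12 15 14 7

pivot=7
j stops at 10 (5), i stops at 0 (7); swap ⇒ 5 14 6 10 3 8 16 12 15 2 7
j stops at 9 (2), i stops at 1 (14); swap ⇒ 5 2 6 10 3 8 16 12 15 14 7
j stops at 4 (3), i stops at 3 (10); swap ⇒ 5 2 6 3 10 8 16 12 15 14 7
j stops at 3, i stops at 4; i≥j ⇒ return 3. A=5 2 6 3 10 8 16 12 15 14 7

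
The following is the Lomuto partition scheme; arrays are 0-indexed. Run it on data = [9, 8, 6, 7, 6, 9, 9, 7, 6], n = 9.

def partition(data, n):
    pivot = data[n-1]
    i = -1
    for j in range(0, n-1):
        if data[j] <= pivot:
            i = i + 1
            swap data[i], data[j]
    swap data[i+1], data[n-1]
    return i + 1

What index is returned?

pivot = data[8] = 6; i = -1
j=0: data[0]=9 > 6 → no swap
j=1: data[1]=8 > 6 → no swap
j=2: data[2]=6 ≤ 6 → i=0, swap data[0],data[2] → [6, 8, 9, 7, 6, 9, 9, 7, 6]
j=3: data[3]=7 > 6 → no swap
j=4: data[4]=6 ≤ 6 → i=1, swap data[1],data[4] → [6, 6, 9, 7, 8, 9, 9, 7, 6]
j=5: data[5]=9 > 6 → no swap
j=6: data[6]=9 > 6 → no swap
j=7: data[7]=7 > 6 → no swap
final swap data[2],data[8] → [6, 6, 6, 7, 8, 9, 9, 7, 9]; return 2

2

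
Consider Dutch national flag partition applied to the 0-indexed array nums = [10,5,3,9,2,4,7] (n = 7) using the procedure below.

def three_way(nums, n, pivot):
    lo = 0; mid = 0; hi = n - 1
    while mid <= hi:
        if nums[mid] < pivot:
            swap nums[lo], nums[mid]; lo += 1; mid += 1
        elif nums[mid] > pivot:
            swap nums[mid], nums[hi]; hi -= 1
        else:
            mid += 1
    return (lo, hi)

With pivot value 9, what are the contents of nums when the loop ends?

[7,5,3,2,4,9,10]

pivot = 9; lo=0, mid=0, hi=6
nums[mid]=10>9: swap nums[0],nums[6]; hi=5 → [7,5,3,9,2,4,10]
nums[mid]=7<9: swap nums[0],nums[0]; lo=1,mid=1 → [7,5,3,9,2,4,10]
nums[mid]=5<9: swap nums[1],nums[1]; lo=2,mid=2 → [7,5,3,9,2,4,10]
nums[mid]=3<9: swap nums[2],nums[2]; lo=3,mid=3 → [7,5,3,9,2,4,10]
nums[mid]=9=9: mid=4
nums[mid]=2<9: swap nums[3],nums[4]; lo=4,mid=5 → [7,5,3,2,9,4,10]
nums[mid]=4<9: swap nums[4],nums[5]; lo=5,mid=6 → [7,5,3,2,4,9,10]
end: lo=5, hi=5; nums = [7,5,3,2,4,9,10]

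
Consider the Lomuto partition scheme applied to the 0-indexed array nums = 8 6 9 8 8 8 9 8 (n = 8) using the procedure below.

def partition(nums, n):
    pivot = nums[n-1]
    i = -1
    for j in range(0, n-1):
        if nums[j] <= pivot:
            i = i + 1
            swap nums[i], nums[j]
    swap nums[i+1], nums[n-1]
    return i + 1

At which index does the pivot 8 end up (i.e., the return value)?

pivot=8, i=-1
j=0: 8≤8, i=0, swap(0,0) ⇒ 8 6 9 8 8 8 9 8
j=1: 6≤8, i=1, swap(1,1) ⇒ 8 6 9 8 8 8 9 8
j=2: 9>8, skip
j=3: 8≤8, i=2, swap(2,3) ⇒ 8 6 8 9 8 8 9 8
j=4: 8≤8, i=3, swap(3,4) ⇒ 8 6 8 8 9 8 9 8
j=5: 8≤8, i=4, swap(4,5) ⇒ 8 6 8 8 8 9 9 8
j=6: 9>8, skip
swap(5,7) ⇒ 8 6 8 8 8 8 9 9; return 5

5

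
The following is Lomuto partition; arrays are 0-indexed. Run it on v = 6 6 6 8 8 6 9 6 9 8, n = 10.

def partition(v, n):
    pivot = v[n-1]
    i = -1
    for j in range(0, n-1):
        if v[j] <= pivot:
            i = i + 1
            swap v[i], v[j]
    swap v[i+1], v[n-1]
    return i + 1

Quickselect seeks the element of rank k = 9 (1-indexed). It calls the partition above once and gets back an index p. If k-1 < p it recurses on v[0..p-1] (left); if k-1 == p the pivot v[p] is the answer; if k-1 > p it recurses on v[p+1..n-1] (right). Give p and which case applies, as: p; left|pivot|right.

7; right

pivot = v[9] = 8; i = -1
j=0: v[0]=6 ≤ 8 → i=0, swap v[0],v[0] (no change) → 6 6 6 8 8 6 9 6 9 8
j=1: v[1]=6 ≤ 8 → i=1, swap v[1],v[1] (no change) → 6 6 6 8 8 6 9 6 9 8
j=2: v[2]=6 ≤ 8 → i=2, swap v[2],v[2] (no change) → 6 6 6 8 8 6 9 6 9 8
j=3: v[3]=8 ≤ 8 → i=3, swap v[3],v[3] (no change) → 6 6 6 8 8 6 9 6 9 8
j=4: v[4]=8 ≤ 8 → i=4, swap v[4],v[4] (no change) → 6 6 6 8 8 6 9 6 9 8
j=5: v[5]=6 ≤ 8 → i=5, swap v[5],v[5] (no change) → 6 6 6 8 8 6 9 6 9 8
j=6: v[6]=9 > 8 → no swap
j=7: v[7]=6 ≤ 8 → i=6, swap v[6],v[7] → 6 6 6 8 8 6 6 9 9 8
j=8: v[8]=9 > 8 → no swap
final swap v[7],v[9] → 6 6 6 8 8 6 6 8 9 9; return 7
p = 7; k-1 = 8 > 7 ⇒ right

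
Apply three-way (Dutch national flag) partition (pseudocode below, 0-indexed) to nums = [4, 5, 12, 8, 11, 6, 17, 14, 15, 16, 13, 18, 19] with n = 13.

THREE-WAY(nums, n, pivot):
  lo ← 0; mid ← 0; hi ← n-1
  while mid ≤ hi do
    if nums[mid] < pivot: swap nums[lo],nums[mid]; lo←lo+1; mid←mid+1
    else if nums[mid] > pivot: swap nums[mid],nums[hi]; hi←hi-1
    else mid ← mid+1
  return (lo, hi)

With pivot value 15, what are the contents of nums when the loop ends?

lo=0 mid=0 hi=12
4<15: swap(0,0), lo=1 mid=1 ⇒ [4, 5, 12, 8, 11, 6, 17, 14, 15, 16, 13, 18, 19]
5<15: swap(1,1), lo=2 mid=2 ⇒ [4, 5, 12, 8, 11, 6, 17, 14, 15, 16, 13, 18, 19]
12<15: swap(2,2), lo=3 mid=3 ⇒ [4, 5, 12, 8, 11, 6, 17, 14, 15, 16, 13, 18, 19]
8<15: swap(3,3), lo=4 mid=4 ⇒ [4, 5, 12, 8, 11, 6, 17, 14, 15, 16, 13, 18, 19]
11<15: swap(4,4), lo=5 mid=5 ⇒ [4, 5, 12, 8, 11, 6, 17, 14, 15, 16, 13, 18, 19]
6<15: swap(5,5), lo=6 mid=6 ⇒ [4, 5, 12, 8, 11, 6, 17, 14, 15, 16, 13, 18, 19]
17>15: swap(6,12), hi=11 ⇒ [4, 5, 12, 8, 11, 6, 19, 14, 15, 16, 13, 18, 17]
19>15: swap(6,11), hi=10 ⇒ [4, 5, 12, 8, 11, 6, 18, 14, 15, 16, 13, 19, 17]
18>15: swap(6,10), hi=9 ⇒ [4, 5, 12, 8, 11, 6, 13, 14, 15, 16, 18, 19, 17]
13<15: swap(6,6), lo=7 mid=7 ⇒ [4, 5, 12, 8, 11, 6, 13, 14, 15, 16, 18, 19, 17]
14<15: swap(7,7), lo=8 mid=8 ⇒ [4, 5, 12, 8, 11, 6, 13, 14, 15, 16, 18, 19, 17]
15=15: mid=9
16>15: swap(9,9), hi=8 ⇒ [4, 5, 12, 8, 11, 6, 13, 14, 15, 16, 18, 19, 17]
done. lo=8 hi=8; nums=[4, 5, 12, 8, 11, 6, 13, 14, 15, 16, 18, 19, 17]

[4, 5, 12, 8, 11, 6, 13, 14, 15, 16, 18, 19, 17]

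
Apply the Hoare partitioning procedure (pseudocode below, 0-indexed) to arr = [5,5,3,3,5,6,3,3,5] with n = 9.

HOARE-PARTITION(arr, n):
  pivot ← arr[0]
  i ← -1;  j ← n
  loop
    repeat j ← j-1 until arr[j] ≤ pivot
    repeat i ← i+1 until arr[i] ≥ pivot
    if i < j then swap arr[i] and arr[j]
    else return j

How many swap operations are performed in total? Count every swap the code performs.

3

pivot = arr[0] = 5; i = -1, j = 9
j→8 (arr[8]=5≤5), i→0 (arr[0]=5≥5); i<j, swap → [5,5,3,3,5,6,3,3,5]
j→7 (arr[7]=3≤5), i→1 (arr[1]=5≥5); i<j, swap → [5,3,3,3,5,6,3,5,5]
j→6 (arr[6]=3≤5), i→4 (arr[4]=5≥5); i<j, swap → [5,3,3,3,3,6,5,5,5]
j→4, i→5; i≥j, return j=4. arr = [5,3,3,3,3,6,5,5,5]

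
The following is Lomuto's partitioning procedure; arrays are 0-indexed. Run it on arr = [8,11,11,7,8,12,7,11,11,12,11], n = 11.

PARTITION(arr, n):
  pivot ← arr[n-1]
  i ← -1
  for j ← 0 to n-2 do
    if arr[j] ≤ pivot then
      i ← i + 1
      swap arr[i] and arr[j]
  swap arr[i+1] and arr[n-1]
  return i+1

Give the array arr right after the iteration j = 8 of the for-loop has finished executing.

[8,11,11,7,8,7,11,11,12,12,11]

pivot=11, i=-1
j=0: 8≤11, i=0, swap(0,0) ⇒ [8,11,11,7,8,12,7,11,11,12,11]
j=1: 11≤11, i=1, swap(1,1) ⇒ [8,11,11,7,8,12,7,11,11,12,11]
j=2: 11≤11, i=2, swap(2,2) ⇒ [8,11,11,7,8,12,7,11,11,12,11]
j=3: 7≤11, i=3, swap(3,3) ⇒ [8,11,11,7,8,12,7,11,11,12,11]
j=4: 8≤11, i=4, swap(4,4) ⇒ [8,11,11,7,8,12,7,11,11,12,11]
j=5: 12>11, skip
j=6: 7≤11, i=5, swap(5,6) ⇒ [8,11,11,7,8,7,12,11,11,12,11]
j=7: 11≤11, i=6, swap(6,7) ⇒ [8,11,11,7,8,7,11,12,11,12,11]
j=8: 11≤11, i=7, swap(7,8) ⇒ [8,11,11,7,8,7,11,11,12,12,11]
(after j=8) arr = [8,11,11,7,8,7,11,11,12,12,11]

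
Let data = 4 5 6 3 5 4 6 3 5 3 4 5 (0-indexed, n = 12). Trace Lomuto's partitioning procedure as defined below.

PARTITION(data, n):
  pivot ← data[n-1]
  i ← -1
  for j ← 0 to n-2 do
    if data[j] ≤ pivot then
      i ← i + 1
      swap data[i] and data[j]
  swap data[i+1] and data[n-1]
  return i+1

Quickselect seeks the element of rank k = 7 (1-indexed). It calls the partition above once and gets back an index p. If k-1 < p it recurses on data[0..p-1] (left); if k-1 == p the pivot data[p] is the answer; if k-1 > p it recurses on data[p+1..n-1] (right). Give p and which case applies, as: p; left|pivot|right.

pivot=5, i=-1
j=0: 4≤5, i=0, swap(0,0) ⇒ 4 5 6 3 5 4 6 3 5 3 4 5
j=1: 5≤5, i=1, swap(1,1) ⇒ 4 5 6 3 5 4 6 3 5 3 4 5
j=2: 6>5, skip
j=3: 3≤5, i=2, swap(2,3) ⇒ 4 5 3 6 5 4 6 3 5 3 4 5
j=4: 5≤5, i=3, swap(3,4) ⇒ 4 5 3 5 6 4 6 3 5 3 4 5
j=5: 4≤5, i=4, swap(4,5) ⇒ 4 5 3 5 4 6 6 3 5 3 4 5
j=6: 6>5, skip
j=7: 3≤5, i=5, swap(5,7) ⇒ 4 5 3 5 4 3 6 6 5 3 4 5
j=8: 5≤5, i=6, swap(6,8) ⇒ 4 5 3 5 4 3 5 6 6 3 4 5
j=9: 3≤5, i=7, swap(7,9) ⇒ 4 5 3 5 4 3 5 3 6 6 4 5
j=10: 4≤5, i=8, swap(8,10) ⇒ 4 5 3 5 4 3 5 3 4 6 6 5
swap(9,11) ⇒ 4 5 3 5 4 3 5 3 4 5 6 6; return 9
p = 9; k-1 = 6 < 9 ⇒ left

9; left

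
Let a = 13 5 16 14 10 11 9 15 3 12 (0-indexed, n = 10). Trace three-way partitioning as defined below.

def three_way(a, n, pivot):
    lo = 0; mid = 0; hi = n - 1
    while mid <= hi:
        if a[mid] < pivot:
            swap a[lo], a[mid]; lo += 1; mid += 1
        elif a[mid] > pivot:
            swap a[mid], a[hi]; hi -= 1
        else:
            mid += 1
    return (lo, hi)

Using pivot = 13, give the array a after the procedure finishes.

pivot = 13; lo=0, mid=0, hi=9
a[mid]=13=13: mid=1
a[mid]=5<13: swap a[0],a[1]; lo=1,mid=2 → 5 13 16 14 10 11 9 15 3 12
a[mid]=16>13: swap a[2],a[9]; hi=8 → 5 13 12 14 10 11 9 15 3 16
a[mid]=12<13: swap a[1],a[2]; lo=2,mid=3 → 5 12 13 14 10 11 9 15 3 16
a[mid]=14>13: swap a[3],a[8]; hi=7 → 5 12 13 3 10 11 9 15 14 16
a[mid]=3<13: swap a[2],a[3]; lo=3,mid=4 → 5 12 3 13 10 11 9 15 14 16
a[mid]=10<13: swap a[3],a[4]; lo=4,mid=5 → 5 12 3 10 13 11 9 15 14 16
a[mid]=11<13: swap a[4],a[5]; lo=5,mid=6 → 5 12 3 10 11 13 9 15 14 16
a[mid]=9<13: swap a[5],a[6]; lo=6,mid=7 → 5 12 3 10 11 9 13 15 14 16
a[mid]=15>13: swap a[7],a[7]; hi=6 → 5 12 3 10 11 9 13 15 14 16
end: lo=6, hi=6; a = 5 12 3 10 11 9 13 15 14 16

5 12 3 10 11 9 13 15 14 16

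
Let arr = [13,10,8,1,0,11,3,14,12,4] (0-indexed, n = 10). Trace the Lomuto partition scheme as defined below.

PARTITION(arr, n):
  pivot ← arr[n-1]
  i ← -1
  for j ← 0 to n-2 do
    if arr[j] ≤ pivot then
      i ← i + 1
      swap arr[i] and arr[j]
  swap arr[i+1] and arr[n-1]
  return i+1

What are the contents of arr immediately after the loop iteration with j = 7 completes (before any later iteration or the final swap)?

pivot = arr[9] = 4; i = -1
j=0: arr[0]=13 > 4 → no swap
j=1: arr[1]=10 > 4 → no swap
j=2: arr[2]=8 > 4 → no swap
j=3: arr[3]=1 ≤ 4 → i=0, swap arr[0],arr[3] → [1,10,8,13,0,11,3,14,12,4]
j=4: arr[4]=0 ≤ 4 → i=1, swap arr[1],arr[4] → [1,0,8,13,10,11,3,14,12,4]
j=5: arr[5]=11 > 4 → no swap
j=6: arr[6]=3 ≤ 4 → i=2, swap arr[2],arr[6] → [1,0,3,13,10,11,8,14,12,4]
j=7: arr[7]=14 > 4 → no swap
(after j=7) arr = [1,0,3,13,10,11,8,14,12,4]

[1,0,3,13,10,11,8,14,12,4]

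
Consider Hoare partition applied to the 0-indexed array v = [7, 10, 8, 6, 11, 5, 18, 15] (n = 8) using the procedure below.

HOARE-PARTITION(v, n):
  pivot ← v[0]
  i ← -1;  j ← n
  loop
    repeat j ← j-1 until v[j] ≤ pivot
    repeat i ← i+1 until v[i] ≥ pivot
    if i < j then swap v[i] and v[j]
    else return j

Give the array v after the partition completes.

[5, 6, 8, 10, 11, 7, 18, 15]

pivot=7
j stops at 5 (5), i stops at 0 (7); swap ⇒ [5, 10, 8, 6, 11, 7, 18, 15]
j stops at 3 (6), i stops at 1 (10); swap ⇒ [5, 6, 8, 10, 11, 7, 18, 15]
j stops at 1, i stops at 2; i≥j ⇒ return 1. v=[5, 6, 8, 10, 11, 7, 18, 15]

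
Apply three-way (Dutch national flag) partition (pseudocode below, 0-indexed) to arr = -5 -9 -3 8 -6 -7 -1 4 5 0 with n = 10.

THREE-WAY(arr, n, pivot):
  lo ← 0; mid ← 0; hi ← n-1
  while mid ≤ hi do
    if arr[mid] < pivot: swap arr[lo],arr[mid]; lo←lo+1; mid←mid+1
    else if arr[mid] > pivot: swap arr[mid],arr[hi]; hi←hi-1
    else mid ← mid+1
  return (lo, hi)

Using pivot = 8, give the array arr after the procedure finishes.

lo=0 mid=0 hi=9
-5<8: swap(0,0), lo=1 mid=1 ⇒ -5 -9 -3 8 -6 -7 -1 4 5 0
-9<8: swap(1,1), lo=2 mid=2 ⇒ -5 -9 -3 8 -6 -7 -1 4 5 0
-3<8: swap(2,2), lo=3 mid=3 ⇒ -5 -9 -3 8 -6 -7 -1 4 5 0
8=8: mid=4
-6<8: swap(3,4), lo=4 mid=5 ⇒ -5 -9 -3 -6 8 -7 -1 4 5 0
-7<8: swap(4,5), lo=5 mid=6 ⇒ -5 -9 -3 -6 -7 8 -1 4 5 0
-1<8: swap(5,6), lo=6 mid=7 ⇒ -5 -9 -3 -6 -7 -1 8 4 5 0
4<8: swap(6,7), lo=7 mid=8 ⇒ -5 -9 -3 -6 -7 -1 4 8 5 0
5<8: swap(7,8), lo=8 mid=9 ⇒ -5 -9 -3 -6 -7 -1 4 5 8 0
0<8: swap(8,9), lo=9 mid=10 ⇒ -5 -9 -3 -6 -7 -1 4 5 0 8
done. lo=9 hi=9; arr=-5 -9 -3 -6 -7 -1 4 5 0 8

-5 -9 -3 -6 -7 -1 4 5 0 8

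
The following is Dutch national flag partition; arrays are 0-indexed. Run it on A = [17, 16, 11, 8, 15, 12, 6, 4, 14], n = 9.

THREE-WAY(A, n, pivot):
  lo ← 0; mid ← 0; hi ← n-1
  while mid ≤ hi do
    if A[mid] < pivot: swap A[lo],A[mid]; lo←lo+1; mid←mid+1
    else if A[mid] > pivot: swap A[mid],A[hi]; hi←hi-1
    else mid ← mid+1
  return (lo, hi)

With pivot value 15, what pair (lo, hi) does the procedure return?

lo=0 mid=0 hi=8
17>15: swap(0,8), hi=7 ⇒ [14, 16, 11, 8, 15, 12, 6, 4, 17]
14<15: swap(0,0), lo=1 mid=1 ⇒ [14, 16, 11, 8, 15, 12, 6, 4, 17]
16>15: swap(1,7), hi=6 ⇒ [14, 4, 11, 8, 15, 12, 6, 16, 17]
4<15: swap(1,1), lo=2 mid=2 ⇒ [14, 4, 11, 8, 15, 12, 6, 16, 17]
11<15: swap(2,2), lo=3 mid=3 ⇒ [14, 4, 11, 8, 15, 12, 6, 16, 17]
8<15: swap(3,3), lo=4 mid=4 ⇒ [14, 4, 11, 8, 15, 12, 6, 16, 17]
15=15: mid=5
12<15: swap(4,5), lo=5 mid=6 ⇒ [14, 4, 11, 8, 12, 15, 6, 16, 17]
6<15: swap(5,6), lo=6 mid=7 ⇒ [14, 4, 11, 8, 12, 6, 15, 16, 17]
done. lo=6 hi=6; A=[14, 4, 11, 8, 12, 6, 15, 16, 17]

(6, 6)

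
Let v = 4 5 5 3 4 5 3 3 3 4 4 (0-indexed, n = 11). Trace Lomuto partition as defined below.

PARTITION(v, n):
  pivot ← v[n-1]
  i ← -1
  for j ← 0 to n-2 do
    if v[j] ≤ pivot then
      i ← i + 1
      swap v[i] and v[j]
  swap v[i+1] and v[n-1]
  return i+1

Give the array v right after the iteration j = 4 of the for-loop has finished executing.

pivot=4, i=-1
j=0: 4≤4, i=0, swap(0,0) ⇒ 4 5 5 3 4 5 3 3 3 4 4
j=1: 5>4, skip
j=2: 5>4, skip
j=3: 3≤4, i=1, swap(1,3) ⇒ 4 3 5 5 4 5 3 3 3 4 4
j=4: 4≤4, i=2, swap(2,4) ⇒ 4 3 4 5 5 5 3 3 3 4 4
(after j=4) v = 4 3 4 5 5 5 3 3 3 4 4

4 3 4 5 5 5 3 3 3 4 4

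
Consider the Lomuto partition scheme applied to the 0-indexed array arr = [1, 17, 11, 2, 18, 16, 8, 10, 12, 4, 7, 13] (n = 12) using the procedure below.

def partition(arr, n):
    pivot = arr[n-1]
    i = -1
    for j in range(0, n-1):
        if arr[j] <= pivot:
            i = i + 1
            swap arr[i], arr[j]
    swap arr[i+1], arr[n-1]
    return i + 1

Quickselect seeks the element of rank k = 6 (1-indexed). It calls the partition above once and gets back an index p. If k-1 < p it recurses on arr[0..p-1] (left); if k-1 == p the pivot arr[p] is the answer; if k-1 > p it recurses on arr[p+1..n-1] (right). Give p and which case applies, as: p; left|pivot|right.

8; left

pivot=13, i=-1
j=0: 1≤13, i=0, swap(0,0) ⇒ [1, 17, 11, 2, 18, 16, 8, 10, 12, 4, 7, 13]
j=1: 17>13, skip
j=2: 11≤13, i=1, swap(1,2) ⇒ [1, 11, 17, 2, 18, 16, 8, 10, 12, 4, 7, 13]
j=3: 2≤13, i=2, swap(2,3) ⇒ [1, 11, 2, 17, 18, 16, 8, 10, 12, 4, 7, 13]
j=4: 18>13, skip
j=5: 16>13, skip
j=6: 8≤13, i=3, swap(3,6) ⇒ [1, 11, 2, 8, 18, 16, 17, 10, 12, 4, 7, 13]
j=7: 10≤13, i=4, swap(4,7) ⇒ [1, 11, 2, 8, 10, 16, 17, 18, 12, 4, 7, 13]
j=8: 12≤13, i=5, swap(5,8) ⇒ [1, 11, 2, 8, 10, 12, 17, 18, 16, 4, 7, 13]
j=9: 4≤13, i=6, swap(6,9) ⇒ [1, 11, 2, 8, 10, 12, 4, 18, 16, 17, 7, 13]
j=10: 7≤13, i=7, swap(7,10) ⇒ [1, 11, 2, 8, 10, 12, 4, 7, 16, 17, 18, 13]
swap(8,11) ⇒ [1, 11, 2, 8, 10, 12, 4, 7, 13, 17, 18, 16]; return 8
p = 8; k-1 = 5 < 8 ⇒ left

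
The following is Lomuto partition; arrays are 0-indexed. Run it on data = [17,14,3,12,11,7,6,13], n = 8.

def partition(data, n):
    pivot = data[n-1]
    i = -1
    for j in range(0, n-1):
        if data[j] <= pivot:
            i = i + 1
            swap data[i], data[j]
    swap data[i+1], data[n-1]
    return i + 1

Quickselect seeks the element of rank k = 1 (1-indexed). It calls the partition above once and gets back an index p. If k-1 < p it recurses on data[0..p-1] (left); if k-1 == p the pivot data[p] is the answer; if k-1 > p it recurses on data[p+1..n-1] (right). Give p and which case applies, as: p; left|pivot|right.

5; left

pivot=13, i=-1
j=0: 17>13, skip
j=1: 14>13, skip
j=2: 3≤13, i=0, swap(0,2) ⇒ [3,14,17,12,11,7,6,13]
j=3: 12≤13, i=1, swap(1,3) ⇒ [3,12,17,14,11,7,6,13]
j=4: 11≤13, i=2, swap(2,4) ⇒ [3,12,11,14,17,7,6,13]
j=5: 7≤13, i=3, swap(3,5) ⇒ [3,12,11,7,17,14,6,13]
j=6: 6≤13, i=4, swap(4,6) ⇒ [3,12,11,7,6,14,17,13]
swap(5,7) ⇒ [3,12,11,7,6,13,17,14]; return 5
p = 5; k-1 = 0 < 5 ⇒ left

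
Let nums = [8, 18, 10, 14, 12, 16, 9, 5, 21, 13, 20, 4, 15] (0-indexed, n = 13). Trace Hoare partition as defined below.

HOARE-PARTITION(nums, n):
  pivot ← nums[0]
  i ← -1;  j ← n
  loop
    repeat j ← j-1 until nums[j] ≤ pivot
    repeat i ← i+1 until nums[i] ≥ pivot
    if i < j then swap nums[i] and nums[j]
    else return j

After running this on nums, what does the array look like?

pivot=8
j stops at 11 (4), i stops at 0 (8); swap ⇒ [4, 18, 10, 14, 12, 16, 9, 5, 21, 13, 20, 8, 15]
j stops at 7 (5), i stops at 1 (18); swap ⇒ [4, 5, 10, 14, 12, 16, 9, 18, 21, 13, 20, 8, 15]
j stops at 1, i stops at 2; i≥j ⇒ return 1. nums=[4, 5, 10, 14, 12, 16, 9, 18, 21, 13, 20, 8, 15]

[4, 5, 10, 14, 12, 16, 9, 18, 21, 13, 20, 8, 15]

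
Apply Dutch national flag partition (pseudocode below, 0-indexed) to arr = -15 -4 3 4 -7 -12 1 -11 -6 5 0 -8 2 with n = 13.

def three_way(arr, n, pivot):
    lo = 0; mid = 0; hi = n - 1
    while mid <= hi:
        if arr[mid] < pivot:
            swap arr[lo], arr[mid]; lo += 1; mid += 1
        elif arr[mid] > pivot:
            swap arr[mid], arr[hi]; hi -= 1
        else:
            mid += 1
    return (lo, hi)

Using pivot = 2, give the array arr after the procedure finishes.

-15 -4 -8 -7 -12 1 -11 -6 0 2 5 4 3

pivot = 2; lo=0, mid=0, hi=12
arr[mid]=-15<2: swap arr[0],arr[0]; lo=1,mid=1 → -15 -4 3 4 -7 -12 1 -11 -6 5 0 -8 2
arr[mid]=-4<2: swap arr[1],arr[1]; lo=2,mid=2 → -15 -4 3 4 -7 -12 1 -11 -6 5 0 -8 2
arr[mid]=3>2: swap arr[2],arr[12]; hi=11 → -15 -4 2 4 -7 -12 1 -11 -6 5 0 -8 3
arr[mid]=2=2: mid=3
arr[mid]=4>2: swap arr[3],arr[11]; hi=10 → -15 -4 2 -8 -7 -12 1 -11 -6 5 0 4 3
arr[mid]=-8<2: swap arr[2],arr[3]; lo=3,mid=4 → -15 -4 -8 2 -7 -12 1 -11 -6 5 0 4 3
arr[mid]=-7<2: swap arr[3],arr[4]; lo=4,mid=5 → -15 -4 -8 -7 2 -12 1 -11 -6 5 0 4 3
arr[mid]=-12<2: swap arr[4],arr[5]; lo=5,mid=6 → -15 -4 -8 -7 -12 2 1 -11 -6 5 0 4 3
arr[mid]=1<2: swap arr[5],arr[6]; lo=6,mid=7 → -15 -4 -8 -7 -12 1 2 -11 -6 5 0 4 3
arr[mid]=-11<2: swap arr[6],arr[7]; lo=7,mid=8 → -15 -4 -8 -7 -12 1 -11 2 -6 5 0 4 3
arr[mid]=-6<2: swap arr[7],arr[8]; lo=8,mid=9 → -15 -4 -8 -7 -12 1 -11 -6 2 5 0 4 3
arr[mid]=5>2: swap arr[9],arr[10]; hi=9 → -15 -4 -8 -7 -12 1 -11 -6 2 0 5 4 3
arr[mid]=0<2: swap arr[8],arr[9]; lo=9,mid=10 → -15 -4 -8 -7 -12 1 -11 -6 0 2 5 4 3
end: lo=9, hi=9; arr = -15 -4 -8 -7 -12 1 -11 -6 0 2 5 4 3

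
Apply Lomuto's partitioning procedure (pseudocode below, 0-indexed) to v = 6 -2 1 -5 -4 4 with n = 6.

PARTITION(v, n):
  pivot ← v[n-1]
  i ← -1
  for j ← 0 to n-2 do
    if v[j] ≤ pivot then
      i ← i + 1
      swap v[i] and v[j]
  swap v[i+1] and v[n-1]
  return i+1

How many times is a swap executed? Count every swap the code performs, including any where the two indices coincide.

5

pivot=4, i=-1
j=0: 6>4, skip
j=1: -2≤4, i=0, swap(0,1) ⇒ -2 6 1 -5 -4 4
j=2: 1≤4, i=1, swap(1,2) ⇒ -2 1 6 -5 -4 4
j=3: -5≤4, i=2, swap(2,3) ⇒ -2 1 -5 6 -4 4
j=4: -4≤4, i=3, swap(3,4) ⇒ -2 1 -5 -4 6 4
swap(4,5) ⇒ -2 1 -5 -4 4 6; return 4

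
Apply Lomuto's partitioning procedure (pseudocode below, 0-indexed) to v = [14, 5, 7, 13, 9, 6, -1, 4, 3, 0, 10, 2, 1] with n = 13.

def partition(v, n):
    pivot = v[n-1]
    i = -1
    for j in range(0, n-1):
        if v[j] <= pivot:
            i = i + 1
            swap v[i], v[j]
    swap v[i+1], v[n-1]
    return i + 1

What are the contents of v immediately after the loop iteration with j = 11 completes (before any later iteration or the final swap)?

pivot = v[12] = 1; i = -1
j=0: v[0]=14 > 1 → no swap
j=1: v[1]=5 > 1 → no swap
j=2: v[2]=7 > 1 → no swap
j=3: v[3]=13 > 1 → no swap
j=4: v[4]=9 > 1 → no swap
j=5: v[5]=6 > 1 → no swap
j=6: v[6]=-1 ≤ 1 → i=0, swap v[0],v[6] → [-1, 5, 7, 13, 9, 6, 14, 4, 3, 0, 10, 2, 1]
j=7: v[7]=4 > 1 → no swap
j=8: v[8]=3 > 1 → no swap
j=9: v[9]=0 ≤ 1 → i=1, swap v[1],v[9] → [-1, 0, 7, 13, 9, 6, 14, 4, 3, 5, 10, 2, 1]
j=10: v[10]=10 > 1 → no swap
j=11: v[11]=2 > 1 → no swap
(after j=11) v = [-1, 0, 7, 13, 9, 6, 14, 4, 3, 5, 10, 2, 1]

[-1, 0, 7, 13, 9, 6, 14, 4, 3, 5, 10, 2, 1]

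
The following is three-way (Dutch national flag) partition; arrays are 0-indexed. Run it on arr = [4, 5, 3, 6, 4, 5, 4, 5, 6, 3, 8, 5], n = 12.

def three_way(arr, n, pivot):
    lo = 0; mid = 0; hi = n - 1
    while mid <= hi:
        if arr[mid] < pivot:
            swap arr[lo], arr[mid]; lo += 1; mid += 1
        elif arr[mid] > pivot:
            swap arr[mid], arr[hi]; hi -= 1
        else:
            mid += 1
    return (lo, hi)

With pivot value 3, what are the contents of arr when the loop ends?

pivot = 3; lo=0, mid=0, hi=11
arr[mid]=4>3: swap arr[0],arr[11]; hi=10 → [5, 5, 3, 6, 4, 5, 4, 5, 6, 3, 8, 4]
arr[mid]=5>3: swap arr[0],arr[10]; hi=9 → [8, 5, 3, 6, 4, 5, 4, 5, 6, 3, 5, 4]
arr[mid]=8>3: swap arr[0],arr[9]; hi=8 → [3, 5, 3, 6, 4, 5, 4, 5, 6, 8, 5, 4]
arr[mid]=3=3: mid=1
arr[mid]=5>3: swap arr[1],arr[8]; hi=7 → [3, 6, 3, 6, 4, 5, 4, 5, 5, 8, 5, 4]
arr[mid]=6>3: swap arr[1],arr[7]; hi=6 → [3, 5, 3, 6, 4, 5, 4, 6, 5, 8, 5, 4]
arr[mid]=5>3: swap arr[1],arr[6]; hi=5 → [3, 4, 3, 6, 4, 5, 5, 6, 5, 8, 5, 4]
arr[mid]=4>3: swap arr[1],arr[5]; hi=4 → [3, 5, 3, 6, 4, 4, 5, 6, 5, 8, 5, 4]
arr[mid]=5>3: swap arr[1],arr[4]; hi=3 → [3, 4, 3, 6, 5, 4, 5, 6, 5, 8, 5, 4]
arr[mid]=4>3: swap arr[1],arr[3]; hi=2 → [3, 6, 3, 4, 5, 4, 5, 6, 5, 8, 5, 4]
arr[mid]=6>3: swap arr[1],arr[2]; hi=1 → [3, 3, 6, 4, 5, 4, 5, 6, 5, 8, 5, 4]
arr[mid]=3=3: mid=2
end: lo=0, hi=1; arr = [3, 3, 6, 4, 5, 4, 5, 6, 5, 8, 5, 4]

[3, 3, 6, 4, 5, 4, 5, 6, 5, 8, 5, 4]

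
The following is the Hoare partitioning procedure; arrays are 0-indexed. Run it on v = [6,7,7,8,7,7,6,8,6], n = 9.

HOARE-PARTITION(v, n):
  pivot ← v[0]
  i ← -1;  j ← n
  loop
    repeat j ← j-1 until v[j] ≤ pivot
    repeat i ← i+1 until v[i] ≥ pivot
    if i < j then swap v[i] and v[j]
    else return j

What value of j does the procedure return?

pivot=6
j stops at 8 (6), i stops at 0 (6); swap ⇒ [6,7,7,8,7,7,6,8,6]
j stops at 6 (6), i stops at 1 (7); swap ⇒ [6,6,7,8,7,7,7,8,6]
j stops at 1, i stops at 2; i≥j ⇒ return 1. v=[6,6,7,8,7,7,7,8,6]

1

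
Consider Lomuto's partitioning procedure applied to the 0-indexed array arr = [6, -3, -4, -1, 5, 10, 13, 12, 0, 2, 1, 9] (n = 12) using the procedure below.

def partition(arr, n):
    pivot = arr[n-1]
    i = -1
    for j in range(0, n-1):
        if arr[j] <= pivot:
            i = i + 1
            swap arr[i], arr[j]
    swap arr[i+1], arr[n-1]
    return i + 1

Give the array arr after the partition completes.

pivot = arr[11] = 9; i = -1
j=0: arr[0]=6 ≤ 9 → i=0, swap arr[0],arr[0] (no change) → [6, -3, -4, -1, 5, 10, 13, 12, 0, 2, 1, 9]
j=1: arr[1]=-3 ≤ 9 → i=1, swap arr[1],arr[1] (no change) → [6, -3, -4, -1, 5, 10, 13, 12, 0, 2, 1, 9]
j=2: arr[2]=-4 ≤ 9 → i=2, swap arr[2],arr[2] (no change) → [6, -3, -4, -1, 5, 10, 13, 12, 0, 2, 1, 9]
j=3: arr[3]=-1 ≤ 9 → i=3, swap arr[3],arr[3] (no change) → [6, -3, -4, -1, 5, 10, 13, 12, 0, 2, 1, 9]
j=4: arr[4]=5 ≤ 9 → i=4, swap arr[4],arr[4] (no change) → [6, -3, -4, -1, 5, 10, 13, 12, 0, 2, 1, 9]
j=5: arr[5]=10 > 9 → no swap
j=6: arr[6]=13 > 9 → no swap
j=7: arr[7]=12 > 9 → no swap
j=8: arr[8]=0 ≤ 9 → i=5, swap arr[5],arr[8] → [6, -3, -4, -1, 5, 0, 13, 12, 10, 2, 1, 9]
j=9: arr[9]=2 ≤ 9 → i=6, swap arr[6],arr[9] → [6, -3, -4, -1, 5, 0, 2, 12, 10, 13, 1, 9]
j=10: arr[10]=1 ≤ 9 → i=7, swap arr[7],arr[10] → [6, -3, -4, -1, 5, 0, 2, 1, 10, 13, 12, 9]
final swap arr[8],arr[11] → [6, -3, -4, -1, 5, 0, 2, 1, 9, 13, 12, 10]; return 8

[6, -3, -4, -1, 5, 0, 2, 1, 9, 13, 12, 10]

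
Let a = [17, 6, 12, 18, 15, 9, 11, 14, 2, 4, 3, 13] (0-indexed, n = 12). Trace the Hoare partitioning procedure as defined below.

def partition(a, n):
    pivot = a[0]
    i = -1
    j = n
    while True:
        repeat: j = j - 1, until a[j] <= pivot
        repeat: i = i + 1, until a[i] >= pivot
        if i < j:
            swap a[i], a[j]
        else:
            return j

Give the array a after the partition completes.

pivot=17
j stops at 11 (13), i stops at 0 (17); swap ⇒ [13, 6, 12, 18, 15, 9, 11, 14, 2, 4, 3, 17]
j stops at 10 (3), i stops at 3 (18); swap ⇒ [13, 6, 12, 3, 15, 9, 11, 14, 2, 4, 18, 17]
j stops at 9, i stops at 10; i≥j ⇒ return 9. a=[13, 6, 12, 3, 15, 9, 11, 14, 2, 4, 18, 17]

[13, 6, 12, 3, 15, 9, 11, 14, 2, 4, 18, 17]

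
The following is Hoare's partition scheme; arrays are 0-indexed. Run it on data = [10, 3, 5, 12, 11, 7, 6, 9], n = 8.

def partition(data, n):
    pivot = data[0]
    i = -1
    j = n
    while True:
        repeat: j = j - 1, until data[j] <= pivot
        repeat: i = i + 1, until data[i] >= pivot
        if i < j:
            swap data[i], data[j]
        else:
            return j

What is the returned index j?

4

pivot = data[0] = 10; i = -1, j = 8
j→7 (data[7]=9≤10), i→0 (data[0]=10≥10); i<j, swap → [9, 3, 5, 12, 11, 7, 6, 10]
j→6 (data[6]=6≤10), i→3 (data[3]=12≥10); i<j, swap → [9, 3, 5, 6, 11, 7, 12, 10]
j→5 (data[5]=7≤10), i→4 (data[4]=11≥10); i<j, swap → [9, 3, 5, 6, 7, 11, 12, 10]
j→4, i→5; i≥j, return j=4. data = [9, 3, 5, 6, 7, 11, 12, 10]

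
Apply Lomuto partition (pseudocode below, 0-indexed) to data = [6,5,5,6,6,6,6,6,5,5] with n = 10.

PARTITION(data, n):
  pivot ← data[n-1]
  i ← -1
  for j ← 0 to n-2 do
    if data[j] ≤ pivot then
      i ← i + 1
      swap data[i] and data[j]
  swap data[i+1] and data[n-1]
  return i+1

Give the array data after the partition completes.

[5,5,5,5,6,6,6,6,6,6]

pivot=5, i=-1
j=0: 6>5, skip
j=1: 5≤5, i=0, swap(0,1) ⇒ [5,6,5,6,6,6,6,6,5,5]
j=2: 5≤5, i=1, swap(1,2) ⇒ [5,5,6,6,6,6,6,6,5,5]
j=3: 6>5, skip
j=4: 6>5, skip
j=5: 6>5, skip
j=6: 6>5, skip
j=7: 6>5, skip
j=8: 5≤5, i=2, swap(2,8) ⇒ [5,5,5,6,6,6,6,6,6,5]
swap(3,9) ⇒ [5,5,5,5,6,6,6,6,6,6]; return 3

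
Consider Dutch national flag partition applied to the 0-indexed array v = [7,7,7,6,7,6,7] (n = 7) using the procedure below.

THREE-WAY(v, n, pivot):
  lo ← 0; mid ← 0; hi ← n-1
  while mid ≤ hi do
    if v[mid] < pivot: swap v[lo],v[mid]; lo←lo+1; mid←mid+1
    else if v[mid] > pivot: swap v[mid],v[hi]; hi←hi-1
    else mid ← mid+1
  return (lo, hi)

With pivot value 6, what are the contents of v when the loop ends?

lo=0 mid=0 hi=6
7>6: swap(0,6), hi=5 ⇒ [7,7,7,6,7,6,7]
7>6: swap(0,5), hi=4 ⇒ [6,7,7,6,7,7,7]
6=6: mid=1
7>6: swap(1,4), hi=3 ⇒ [6,7,7,6,7,7,7]
7>6: swap(1,3), hi=2 ⇒ [6,6,7,7,7,7,7]
6=6: mid=2
7>6: swap(2,2), hi=1 ⇒ [6,6,7,7,7,7,7]
done. lo=0 hi=1; v=[6,6,7,7,7,7,7]

[6,6,7,7,7,7,7]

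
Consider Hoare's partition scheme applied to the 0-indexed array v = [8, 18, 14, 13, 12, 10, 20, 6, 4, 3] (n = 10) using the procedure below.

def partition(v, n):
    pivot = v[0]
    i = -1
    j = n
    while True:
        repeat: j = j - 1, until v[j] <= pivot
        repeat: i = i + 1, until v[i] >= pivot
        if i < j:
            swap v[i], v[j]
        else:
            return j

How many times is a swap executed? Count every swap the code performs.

3

pivot=8
j stops at 9 (3), i stops at 0 (8); swap ⇒ [3, 18, 14, 13, 12, 10, 20, 6, 4, 8]
j stops at 8 (4), i stops at 1 (18); swap ⇒ [3, 4, 14, 13, 12, 10, 20, 6, 18, 8]
j stops at 7 (6), i stops at 2 (14); swap ⇒ [3, 4, 6, 13, 12, 10, 20, 14, 18, 8]
j stops at 2, i stops at 3; i≥j ⇒ return 2. v=[3, 4, 6, 13, 12, 10, 20, 14, 18, 8]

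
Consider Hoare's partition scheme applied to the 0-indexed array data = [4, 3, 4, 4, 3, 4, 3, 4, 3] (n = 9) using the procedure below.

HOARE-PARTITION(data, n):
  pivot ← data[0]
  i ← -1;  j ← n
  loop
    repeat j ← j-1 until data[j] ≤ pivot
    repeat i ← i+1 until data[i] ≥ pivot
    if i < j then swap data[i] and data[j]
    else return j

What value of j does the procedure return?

5

pivot=4
j stops at 8 (3), i stops at 0 (4); swap ⇒ [3, 3, 4, 4, 3, 4, 3, 4, 4]
j stops at 7 (4), i stops at 2 (4); swap ⇒ [3, 3, 4, 4, 3, 4, 3, 4, 4]
j stops at 6 (3), i stops at 3 (4); swap ⇒ [3, 3, 4, 3, 3, 4, 4, 4, 4]
j stops at 5, i stops at 5; i≥j ⇒ return 5. data=[3, 3, 4, 3, 3, 4, 4, 4, 4]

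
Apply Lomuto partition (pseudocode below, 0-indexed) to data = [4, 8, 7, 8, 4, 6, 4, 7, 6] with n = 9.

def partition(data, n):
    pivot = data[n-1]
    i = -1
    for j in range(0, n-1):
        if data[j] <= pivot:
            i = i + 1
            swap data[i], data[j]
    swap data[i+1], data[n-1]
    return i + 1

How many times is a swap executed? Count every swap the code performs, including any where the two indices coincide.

5

pivot=6, i=-1
j=0: 4≤6, i=0, swap(0,0) ⇒ [4, 8, 7, 8, 4, 6, 4, 7, 6]
j=1: 8>6, skip
j=2: 7>6, skip
j=3: 8>6, skip
j=4: 4≤6, i=1, swap(1,4) ⇒ [4, 4, 7, 8, 8, 6, 4, 7, 6]
j=5: 6≤6, i=2, swap(2,5) ⇒ [4, 4, 6, 8, 8, 7, 4, 7, 6]
j=6: 4≤6, i=3, swap(3,6) ⇒ [4, 4, 6, 4, 8, 7, 8, 7, 6]
j=7: 7>6, skip
swap(4,8) ⇒ [4, 4, 6, 4, 6, 7, 8, 7, 8]; return 4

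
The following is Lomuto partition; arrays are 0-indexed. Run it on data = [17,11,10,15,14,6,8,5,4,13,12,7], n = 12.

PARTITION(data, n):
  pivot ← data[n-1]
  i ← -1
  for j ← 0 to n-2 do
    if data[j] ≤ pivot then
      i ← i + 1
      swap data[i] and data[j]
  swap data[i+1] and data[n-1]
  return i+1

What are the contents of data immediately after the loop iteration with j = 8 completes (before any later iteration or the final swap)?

pivot = data[11] = 7; i = -1
j=0: data[0]=17 > 7 → no swap
j=1: data[1]=11 > 7 → no swap
j=2: data[2]=10 > 7 → no swap
j=3: data[3]=15 > 7 → no swap
j=4: data[4]=14 > 7 → no swap
j=5: data[5]=6 ≤ 7 → i=0, swap data[0],data[5] → [6,11,10,15,14,17,8,5,4,13,12,7]
j=6: data[6]=8 > 7 → no swap
j=7: data[7]=5 ≤ 7 → i=1, swap data[1],data[7] → [6,5,10,15,14,17,8,11,4,13,12,7]
j=8: data[8]=4 ≤ 7 → i=2, swap data[2],data[8] → [6,5,4,15,14,17,8,11,10,13,12,7]
(after j=8) data = [6,5,4,15,14,17,8,11,10,13,12,7]

[6,5,4,15,14,17,8,11,10,13,12,7]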